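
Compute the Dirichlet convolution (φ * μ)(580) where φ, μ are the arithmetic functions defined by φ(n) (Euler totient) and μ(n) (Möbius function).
(φ * μ)(580) = 81

Divisors of 580: [1, 2, 4, 5, 10, 20, 29, 58, 116, 145, 290, 580]. For each d | 580:
  d = 1: φ(1) · μ(580/1) = 1 · 0 = 0
  d = 2: φ(2) · μ(580/2) = 1 · -1 = -1
  d = 4: φ(4) · μ(580/4) = 2 · 1 = 2
  d = 5: φ(5) · μ(580/5) = 4 · 0 = 0
  d = 10: φ(10) · μ(580/10) = 4 · 1 = 4
  d = 20: φ(20) · μ(580/20) = 8 · -1 = -8
  d = 29: φ(29) · μ(580/29) = 28 · 0 = 0
  d = 58: φ(58) · μ(580/58) = 28 · 1 = 28
  d = 116: φ(116) · μ(580/116) = 56 · -1 = -56
  d = 145: φ(145) · μ(580/145) = 112 · 0 = 0
  d = 290: φ(290) · μ(580/290) = 112 · -1 = -112
  d = 580: φ(580) · μ(580/580) = 224 · 1 = 224
Summing: (φ * μ)(580) = 0 + -1 + 2 + 0 + 4 + -8 + 0 + 28 + -56 + 0 + -112 + 224 = 81.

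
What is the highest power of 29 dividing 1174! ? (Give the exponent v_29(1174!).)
v_29(1174!) = 41

Legendre's formula: v_p(n!) = Σ_{k ≥ 1} ⌊n / p^k⌋. For p = 29, n = 1174, the terms are:
  ⌊1174/29^1⌋ = ⌊1174/29⌋ = 40
  ⌊1174/29^2⌋ = ⌊1174/841⌋ = 1
(the next term ⌊1174/29^3⌋ = 0, terminating the sum). Summing: v_29(1174!) = 40 + 1 = 41.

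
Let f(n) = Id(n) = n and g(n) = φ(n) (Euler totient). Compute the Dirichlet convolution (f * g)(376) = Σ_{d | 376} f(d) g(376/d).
(Id * φ)(376) = 1860

Divisors of 376: [1, 2, 4, 8, 47, 94, 188, 376]. For each d | 376:
  d = 1: Id(1) · φ(376/1) = 1 · 184 = 184
  d = 2: Id(2) · φ(376/2) = 2 · 92 = 184
  d = 4: Id(4) · φ(376/4) = 4 · 46 = 184
  d = 8: Id(8) · φ(376/8) = 8 · 46 = 368
  d = 47: Id(47) · φ(376/47) = 47 · 4 = 188
  d = 94: Id(94) · φ(376/94) = 94 · 2 = 188
  d = 188: Id(188) · φ(376/188) = 188 · 1 = 188
  d = 376: Id(376) · φ(376/376) = 376 · 1 = 376
Summing: (Id * φ)(376) = 184 + 184 + 184 + 368 + 188 + 188 + 188 + 376 = 1860.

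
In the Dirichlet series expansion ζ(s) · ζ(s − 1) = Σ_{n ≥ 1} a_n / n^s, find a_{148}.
σ(148) = 266

In the product (Σ m^0/m^s)(Σ k / k^s) = Σ (Σ_{d | n} d) / n^s, the coefficient of 1/n^s is σ(n) = Σ_{d | n} d. For n = 148, divisors are [1, 2, 4, 37, 74, 148]; summing: σ(148) = 266.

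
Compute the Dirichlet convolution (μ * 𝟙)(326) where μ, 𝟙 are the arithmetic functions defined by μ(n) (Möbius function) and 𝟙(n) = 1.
(μ * 𝟙)(326) = 0

Divisors of 326: [1, 2, 163, 326]. For each d | 326:
  d = 1: μ(1) · 𝟙(326/1) = 1 · 1 = 1
  d = 2: μ(2) · 𝟙(326/2) = -1 · 1 = -1
  d = 163: μ(163) · 𝟙(326/163) = -1 · 1 = -1
  d = 326: μ(326) · 𝟙(326/326) = 1 · 1 = 1
Summing: (μ * 𝟙)(326) = 1 + -1 + -1 + 1 = 0.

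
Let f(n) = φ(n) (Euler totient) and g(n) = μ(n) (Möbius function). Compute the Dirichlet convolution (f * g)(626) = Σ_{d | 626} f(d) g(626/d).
(φ * μ)(626) = 0

Divisors of 626: [1, 2, 313, 626]. For each d | 626:
  d = 1: φ(1) · μ(626/1) = 1 · 1 = 1
  d = 2: φ(2) · μ(626/2) = 1 · -1 = -1
  d = 313: φ(313) · μ(626/313) = 312 · -1 = -312
  d = 626: φ(626) · μ(626/626) = 312 · 1 = 312
Summing: (φ * μ)(626) = 1 + -1 + -312 + 312 = 0.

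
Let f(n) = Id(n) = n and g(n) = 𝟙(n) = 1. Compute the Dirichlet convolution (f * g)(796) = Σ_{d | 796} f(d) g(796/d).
(Id * 𝟙)(796) = 1400

Divisors of 796: [1, 2, 4, 199, 398, 796]. For each d | 796:
  d = 1: Id(1) · 𝟙(796/1) = 1 · 1 = 1
  d = 2: Id(2) · 𝟙(796/2) = 2 · 1 = 2
  d = 4: Id(4) · 𝟙(796/4) = 4 · 1 = 4
  d = 199: Id(199) · 𝟙(796/199) = 199 · 1 = 199
  d = 398: Id(398) · 𝟙(796/398) = 398 · 1 = 398
  d = 796: Id(796) · 𝟙(796/796) = 796 · 1 = 796
Summing: (Id * 𝟙)(796) = 1 + 2 + 4 + 199 + 398 + 796 = 1400.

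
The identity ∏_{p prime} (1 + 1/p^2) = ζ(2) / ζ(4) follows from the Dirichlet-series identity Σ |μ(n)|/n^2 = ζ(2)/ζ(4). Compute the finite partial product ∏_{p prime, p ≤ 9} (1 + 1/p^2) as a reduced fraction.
∏ = 650/441

The primes p ≤ 9 are [2, 3, 5, 7]. For each, (1 + 1/p^2) = (p^2 + 1)/p^2. Multiplying these fractions over p ∈ [2, 3, 5, 7] gives 650/441. (In the limit P → ∞ this tends to ζ(2)/ζ(4).)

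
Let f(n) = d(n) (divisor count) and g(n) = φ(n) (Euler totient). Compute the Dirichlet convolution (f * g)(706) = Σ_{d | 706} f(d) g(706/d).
(d * φ)(706) = 1062

Divisors of 706: [1, 2, 353, 706]. For each d | 706:
  d = 1: d(1) · φ(706/1) = 1 · 352 = 352
  d = 2: d(2) · φ(706/2) = 2 · 352 = 704
  d = 353: d(353) · φ(706/353) = 2 · 1 = 2
  d = 706: d(706) · φ(706/706) = 4 · 1 = 4
Summing: (d * φ)(706) = 352 + 704 + 2 + 4 = 1062.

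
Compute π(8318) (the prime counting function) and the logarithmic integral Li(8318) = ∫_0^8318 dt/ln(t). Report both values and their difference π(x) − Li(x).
π(8318) = 1044;  Li(8318) ≈ 1061.72;  π(x) − Li(x) ≈ -17.72.

Direct count of primes ≤ 8318 gives π(8318) = 1044. Numerical evaluation of the logarithmic integral gives Li(8318) ≈ 1061.72. The difference π(x) − Li(x) ≈ -17.72 is typically negative for small/moderate x (Li(x) overestimates), though Littlewood's theorem shows this sign changes infinitely often.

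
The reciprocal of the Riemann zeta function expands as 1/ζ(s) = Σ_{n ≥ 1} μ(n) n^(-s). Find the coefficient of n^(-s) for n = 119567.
μ(119567) = 1

Factor n = 119567 = 7 · 19 · 29 · 31. μ(n) = 0 if any exponent ≥ 2 (not squarefree); otherwise μ(n) = (−1)^{ω(n)} where ω(n) is the number of distinct prime factors. Applying: μ(119567) = 1.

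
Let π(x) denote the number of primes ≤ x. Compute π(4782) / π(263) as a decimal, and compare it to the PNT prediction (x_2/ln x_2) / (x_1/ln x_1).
π(4782)/π(263) = 641/56 ≈ 11.4464;  PNT prediction ≈ 11.9580.

π(263) = 56 and π(4782) = 641, so π(4782)/π(263) ≈ 11.4464. The PNT-predicted ratio is (4782/ln(4782)) / (263/ln(263)) ≈ 11.9580. The two agree to within a few percent, as expected.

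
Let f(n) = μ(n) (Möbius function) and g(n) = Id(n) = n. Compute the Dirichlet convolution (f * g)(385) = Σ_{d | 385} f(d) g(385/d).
(μ * Id)(385) = 240

Divisors of 385: [1, 5, 7, 11, 35, 55, 77, 385]. For each d | 385:
  d = 1: μ(1) · Id(385/1) = 1 · 385 = 385
  d = 5: μ(5) · Id(385/5) = -1 · 77 = -77
  d = 7: μ(7) · Id(385/7) = -1 · 55 = -55
  d = 11: μ(11) · Id(385/11) = -1 · 35 = -35
  d = 35: μ(35) · Id(385/35) = 1 · 11 = 11
  d = 55: μ(55) · Id(385/55) = 1 · 7 = 7
  d = 77: μ(77) · Id(385/77) = 1 · 5 = 5
  d = 385: μ(385) · Id(385/385) = -1 · 1 = -1
Summing: (μ * Id)(385) = 385 + -77 + -55 + -35 + 11 + 7 + 5 + -1 = 240.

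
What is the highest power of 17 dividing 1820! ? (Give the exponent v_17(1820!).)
v_17(1820!) = 113

Legendre's formula: v_p(n!) = Σ_{k ≥ 1} ⌊n / p^k⌋. For p = 17, n = 1820, the terms are:
  ⌊1820/17^1⌋ = ⌊1820/17⌋ = 107
  ⌊1820/17^2⌋ = ⌊1820/289⌋ = 6
(the next term ⌊1820/17^3⌋ = 0, terminating the sum). Summing: v_17(1820!) = 107 + 6 = 113.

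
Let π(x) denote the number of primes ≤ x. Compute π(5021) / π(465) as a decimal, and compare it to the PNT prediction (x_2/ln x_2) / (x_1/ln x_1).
π(5021)/π(465) = 673/90 ≈ 7.4778;  PNT prediction ≈ 7.7829.

π(465) = 90 and π(5021) = 673, so π(5021)/π(465) ≈ 7.4778. The PNT-predicted ratio is (5021/ln(5021)) / (465/ln(465)) ≈ 7.7829. The two agree to within a few percent, as expected.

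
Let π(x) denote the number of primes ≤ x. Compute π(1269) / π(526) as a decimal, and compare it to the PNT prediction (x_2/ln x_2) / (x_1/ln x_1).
π(1269)/π(526) = 205/99 ≈ 2.0707;  PNT prediction ≈ 2.1152.

π(526) = 99 and π(1269) = 205, so π(1269)/π(526) ≈ 2.0707. The PNT-predicted ratio is (1269/ln(1269)) / (526/ln(526)) ≈ 2.1152. The two agree to within a few percent, as expected.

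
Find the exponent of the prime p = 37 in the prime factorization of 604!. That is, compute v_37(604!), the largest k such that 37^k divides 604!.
v_37(604!) = 16

Legendre's formula: v_p(n!) = Σ_{k ≥ 1} ⌊n / p^k⌋. For p = 37, n = 604, the terms are:
  ⌊604/37^1⌋ = ⌊604/37⌋ = 16
(the next term ⌊604/37^2⌋ = 0, terminating the sum). Summing: v_37(604!) = 16 = 16.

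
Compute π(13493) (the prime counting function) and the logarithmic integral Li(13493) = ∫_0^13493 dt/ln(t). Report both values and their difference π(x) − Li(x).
π(13493) = 1599;  Li(13493) ≈ 1619.05;  π(x) − Li(x) ≈ -20.05.

Direct count of primes ≤ 13493 gives π(13493) = 1599. Numerical evaluation of the logarithmic integral gives Li(13493) ≈ 1619.05. The difference π(x) − Li(x) ≈ -20.05 is typically negative for small/moderate x (Li(x) overestimates), though Littlewood's theorem shows this sign changes infinitely often.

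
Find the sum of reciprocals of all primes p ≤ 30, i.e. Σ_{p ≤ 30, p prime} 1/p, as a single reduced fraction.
Σ 1/p = 9920878441/6469693230

π(30) = 10, so the primes ≤ 30 are [2, 3, 5, 7, 11, 13, 17, 19, 23, 29]. Summing 1/p over these primes: 9920878441/6469693230 ≈ 1.5334. Mertens estimate ln ln(30) + 0.2615 ≈ 1.4856.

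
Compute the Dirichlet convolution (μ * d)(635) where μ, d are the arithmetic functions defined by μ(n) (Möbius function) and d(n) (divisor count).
(μ * d)(635) = 1

Divisors of 635: [1, 5, 127, 635]. For each d | 635:
  d = 1: μ(1) · d(635/1) = 1 · 4 = 4
  d = 5: μ(5) · d(635/5) = -1 · 2 = -2
  d = 127: μ(127) · d(635/127) = -1 · 2 = -2
  d = 635: μ(635) · d(635/635) = 1 · 1 = 1
Summing: (μ * d)(635) = 4 + -2 + -2 + 1 = 1.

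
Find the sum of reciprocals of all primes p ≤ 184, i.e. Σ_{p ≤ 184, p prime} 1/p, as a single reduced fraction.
Σ 1/p = 10408867916382550633331528920459565913027063402071390584941986323453055203/5397346292805549782720214077673687806275517530364350655459511599582614290

π(184) = 42, so the primes ≤ 184 are [2, 3, 5, 7, 11, 13, 17, 19, 23, 29, 31, 37, 41, 43, 47, 53, 59, 61, 67, 71, 73, 79, 83, 89, 97, 101, 103, 107, 109, 113, 127, 131, 137, 139, 149, 151, 157, 163, 167, 173, 179, 181]. Summing 1/p over these primes: 10408867916382550633331528920459565913027063402071390584941986323453055203/5397346292805549782720214077673687806275517530364350655459511599582614290 ≈ 1.9285. Mertens estimate ln ln(184) + 0.2615 ≈ 1.9130.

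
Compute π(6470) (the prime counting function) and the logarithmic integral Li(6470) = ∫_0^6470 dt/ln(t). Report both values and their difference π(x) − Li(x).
π(6470) = 839;  Li(6470) ≈ 854.20;  π(x) − Li(x) ≈ -15.20.

Direct count of primes ≤ 6470 gives π(6470) = 839. Numerical evaluation of the logarithmic integral gives Li(6470) ≈ 854.20. The difference π(x) − Li(x) ≈ -15.20 is typically negative for small/moderate x (Li(x) overestimates), though Littlewood's theorem shows this sign changes infinitely often.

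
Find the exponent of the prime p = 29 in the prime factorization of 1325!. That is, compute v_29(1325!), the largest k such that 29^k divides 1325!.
v_29(1325!) = 46

Legendre's formula: v_p(n!) = Σ_{k ≥ 1} ⌊n / p^k⌋. For p = 29, n = 1325, the terms are:
  ⌊1325/29^1⌋ = ⌊1325/29⌋ = 45
  ⌊1325/29^2⌋ = ⌊1325/841⌋ = 1
(the next term ⌊1325/29^3⌋ = 0, terminating the sum). Summing: v_29(1325!) = 45 + 1 = 46.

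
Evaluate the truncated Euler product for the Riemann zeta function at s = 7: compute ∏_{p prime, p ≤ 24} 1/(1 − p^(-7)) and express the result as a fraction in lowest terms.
∏ = 48232764637425582400715871008195503014129789903328125/47833390398549347808770198286798982719063238904795968

The primes p ≤ 24 are [2, 3, 5, 7, 11, 13, 17, 19, 23]. For each prime, (1 − 1/p^7)^(-1) = p^7 / (p^7 − 1). The product is (1 − 1/2^7)^(-1), (1 − 1/3^7)^(-1), (1 − 1/5^7)^(-1), (1 − 1/7^7)^(-1), (1 − 1/11^7)^(-1), (1 − 1/13^7)^(-1), (1 − 1/17^7)^(-1), (1 − 1/19^7)^(-1), (1 − 1/23^7)^(-1) = ∏ p^7 / (p^7 − 1) = 48232764637425582400715871008195503014129789903328125/47833390398549347808770198286798982719063238904795968.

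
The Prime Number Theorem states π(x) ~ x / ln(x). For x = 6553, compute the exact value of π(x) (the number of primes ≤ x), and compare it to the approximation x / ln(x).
π(6553) = 847;  x/ln(x) ≈ 745.70;  relative error ≈ 11.96%.

Directly count primes up to 6553: π(6553) = 847. The PNT approximation gives 6553/ln(6553) ≈ 6553/8.78768 ≈ 745.70. Relative error (π(x) − x/ln(x)) / π(x) ≈ 11.96%; the approximation is known to undercount slightly (Li(x) is a better estimate).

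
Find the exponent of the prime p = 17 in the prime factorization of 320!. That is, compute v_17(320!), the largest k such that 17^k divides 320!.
v_17(320!) = 19

Legendre's formula: v_p(n!) = Σ_{k ≥ 1} ⌊n / p^k⌋. For p = 17, n = 320, the terms are:
  ⌊320/17^1⌋ = ⌊320/17⌋ = 18
  ⌊320/17^2⌋ = ⌊320/289⌋ = 1
(the next term ⌊320/17^3⌋ = 0, terminating the sum). Summing: v_17(320!) = 18 + 1 = 19.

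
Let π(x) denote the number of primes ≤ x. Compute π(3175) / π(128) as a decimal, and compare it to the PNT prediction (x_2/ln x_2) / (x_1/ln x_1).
π(3175)/π(128) = 449/31 ≈ 14.4839;  PNT prediction ≈ 14.9265.

π(128) = 31 and π(3175) = 449, so π(3175)/π(128) ≈ 14.4839. The PNT-predicted ratio is (3175/ln(3175)) / (128/ln(128)) ≈ 14.9265. The two agree to within a few percent, as expected.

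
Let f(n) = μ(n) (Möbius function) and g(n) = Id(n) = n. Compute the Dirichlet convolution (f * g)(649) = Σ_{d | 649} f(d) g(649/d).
(μ * Id)(649) = 580

Divisors of 649: [1, 11, 59, 649]. For each d | 649:
  d = 1: μ(1) · Id(649/1) = 1 · 649 = 649
  d = 11: μ(11) · Id(649/11) = -1 · 59 = -59
  d = 59: μ(59) · Id(649/59) = -1 · 11 = -11
  d = 649: μ(649) · Id(649/649) = 1 · 1 = 1
Summing: (μ * Id)(649) = 649 + -59 + -11 + 1 = 580.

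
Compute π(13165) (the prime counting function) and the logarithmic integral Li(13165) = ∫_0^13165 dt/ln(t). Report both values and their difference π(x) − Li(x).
π(13165) = 1566;  Li(13165) ≈ 1584.52;  π(x) − Li(x) ≈ -18.52.

Direct count of primes ≤ 13165 gives π(13165) = 1566. Numerical evaluation of the logarithmic integral gives Li(13165) ≈ 1584.52. The difference π(x) − Li(x) ≈ -18.52 is typically negative for small/moderate x (Li(x) overestimates), though Littlewood's theorem shows this sign changes infinitely often.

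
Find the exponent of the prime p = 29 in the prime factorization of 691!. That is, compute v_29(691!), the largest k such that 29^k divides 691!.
v_29(691!) = 23

Legendre's formula: v_p(n!) = Σ_{k ≥ 1} ⌊n / p^k⌋. For p = 29, n = 691, the terms are:
  ⌊691/29^1⌋ = ⌊691/29⌋ = 23
(the next term ⌊691/29^2⌋ = 0, terminating the sum). Summing: v_29(691!) = 23 = 23.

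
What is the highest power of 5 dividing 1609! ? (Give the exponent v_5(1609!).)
v_5(1609!) = 399

Legendre's formula: v_p(n!) = Σ_{k ≥ 1} ⌊n / p^k⌋. For p = 5, n = 1609, the terms are:
  ⌊1609/5^1⌋ = ⌊1609/5⌋ = 321
  ⌊1609/5^2⌋ = ⌊1609/25⌋ = 64
  ⌊1609/5^3⌋ = ⌊1609/125⌋ = 12
  ⌊1609/5^4⌋ = ⌊1609/625⌋ = 2
(the next term ⌊1609/5^5⌋ = 0, terminating the sum). Summing: v_5(1609!) = 321 + 64 + 12 + 2 = 399.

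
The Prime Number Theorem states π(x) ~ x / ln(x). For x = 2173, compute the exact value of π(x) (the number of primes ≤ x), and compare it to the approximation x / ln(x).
π(2173) = 326;  x/ln(x) ≈ 282.80;  relative error ≈ 13.25%.

Directly count primes up to 2173: π(2173) = 326. The PNT approximation gives 2173/ln(2173) ≈ 2173/7.68386 ≈ 282.80. Relative error (π(x) − x/ln(x)) / π(x) ≈ 13.25%; the approximation is known to undercount slightly (Li(x) is a better estimate).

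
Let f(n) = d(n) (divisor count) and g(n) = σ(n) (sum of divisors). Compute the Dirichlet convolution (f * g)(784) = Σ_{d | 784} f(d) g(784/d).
(d * σ)(784) = 7524

Divisors of 784: [1, 2, 4, 7, 8, 14, 16, 28, 49, 56, 98, 112, 196, 392, 784]. For each d | 784:
  d = 1: d(1) · σ(784/1) = 1 · 1767 = 1767
  d = 2: d(2) · σ(784/2) = 2 · 855 = 1710
  d = 4: d(4) · σ(784/4) = 3 · 399 = 1197
  d = 7: d(7) · σ(784/7) = 2 · 248 = 496
  d = 8: d(8) · σ(784/8) = 4 · 171 = 684
  d = 14: d(14) · σ(784/14) = 4 · 120 = 480
  d = 16: d(16) · σ(784/16) = 5 · 57 = 285
  d = 28: d(28) · σ(784/28) = 6 · 56 = 336
  d = 49: d(49) · σ(784/49) = 3 · 31 = 93
  d = 56: d(56) · σ(784/56) = 8 · 24 = 192
  d = 98: d(98) · σ(784/98) = 6 · 15 = 90
  d = 112: d(112) · σ(784/112) = 10 · 8 = 80
  d = 196: d(196) · σ(784/196) = 9 · 7 = 63
  d = 392: d(392) · σ(784/392) = 12 · 3 = 36
  d = 784: d(784) · σ(784/784) = 15 · 1 = 15
Summing: (d * σ)(784) = 1767 + 1710 + 1197 + 496 + 684 + 480 + 285 + 336 + 93 + 192 + 90 + 80 + 63 + 36 + 15 = 7524.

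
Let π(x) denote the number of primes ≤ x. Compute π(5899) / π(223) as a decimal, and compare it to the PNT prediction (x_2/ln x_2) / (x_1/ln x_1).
π(5899)/π(223) = 776/48 ≈ 16.1667;  PNT prediction ≈ 16.4739.

π(223) = 48 and π(5899) = 776, so π(5899)/π(223) ≈ 16.1667. The PNT-predicted ratio is (5899/ln(5899)) / (223/ln(223)) ≈ 16.4739. The two agree to within a few percent, as expected.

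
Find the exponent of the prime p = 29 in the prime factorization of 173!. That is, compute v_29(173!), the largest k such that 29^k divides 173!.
v_29(173!) = 5

Legendre's formula: v_p(n!) = Σ_{k ≥ 1} ⌊n / p^k⌋. For p = 29, n = 173, the terms are:
  ⌊173/29^1⌋ = ⌊173/29⌋ = 5
(the next term ⌊173/29^2⌋ = 0, terminating the sum). Summing: v_29(173!) = 5 = 5.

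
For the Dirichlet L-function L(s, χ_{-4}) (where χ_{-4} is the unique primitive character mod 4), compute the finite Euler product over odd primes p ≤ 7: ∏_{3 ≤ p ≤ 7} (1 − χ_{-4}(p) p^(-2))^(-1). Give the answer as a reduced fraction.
∏ = 147/160

The odd primes p ≤ 7 are [3, 5, 7]. For each, χ(p) = 1 if p ≡ 1 mod 4, χ(p) = −1 if p ≡ 3 mod 4. Taking (1 − χ(p)/p^2)^(-1) = p^2/(p^2 − χ(p)): (1 − (-1)/3^2)^(-1) · (1 − (1)/5^2)^(-1) · (1 − (-1)/7^2)^(-1) = 147/160.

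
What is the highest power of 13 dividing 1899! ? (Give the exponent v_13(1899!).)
v_13(1899!) = 157

Legendre's formula: v_p(n!) = Σ_{k ≥ 1} ⌊n / p^k⌋. For p = 13, n = 1899, the terms are:
  ⌊1899/13^1⌋ = ⌊1899/13⌋ = 146
  ⌊1899/13^2⌋ = ⌊1899/169⌋ = 11
(the next term ⌊1899/13^3⌋ = 0, terminating the sum). Summing: v_13(1899!) = 146 + 11 = 157.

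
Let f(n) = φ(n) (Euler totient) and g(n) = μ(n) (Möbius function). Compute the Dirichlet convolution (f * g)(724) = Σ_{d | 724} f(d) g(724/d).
(φ * μ)(724) = 179

Divisors of 724: [1, 2, 4, 181, 362, 724]. For each d | 724:
  d = 1: φ(1) · μ(724/1) = 1 · 0 = 0
  d = 2: φ(2) · μ(724/2) = 1 · 1 = 1
  d = 4: φ(4) · μ(724/4) = 2 · -1 = -2
  d = 181: φ(181) · μ(724/181) = 180 · 0 = 0
  d = 362: φ(362) · μ(724/362) = 180 · -1 = -180
  d = 724: φ(724) · μ(724/724) = 360 · 1 = 360
Summing: (φ * μ)(724) = 0 + 1 + -2 + 0 + -180 + 360 = 179.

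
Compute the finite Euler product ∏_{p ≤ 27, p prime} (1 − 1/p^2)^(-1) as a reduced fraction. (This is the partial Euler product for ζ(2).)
∏ = 718188003533/440301256704

The primes p ≤ 27 are [2, 3, 5, 7, 11, 13, 17, 19, 23]. For each prime, (1 − 1/p^2)^(-1) = p^2 / (p^2 − 1). The product is (1 − 1/2^2)^(-1), (1 − 1/3^2)^(-1), (1 − 1/5^2)^(-1), (1 − 1/7^2)^(-1), (1 − 1/11^2)^(-1), (1 − 1/13^2)^(-1), (1 − 1/17^2)^(-1), (1 − 1/19^2)^(-1), (1 − 1/23^2)^(-1) = ∏ p^2 / (p^2 − 1) = 718188003533/440301256704.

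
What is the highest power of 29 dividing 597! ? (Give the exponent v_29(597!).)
v_29(597!) = 20

Legendre's formula: v_p(n!) = Σ_{k ≥ 1} ⌊n / p^k⌋. For p = 29, n = 597, the terms are:
  ⌊597/29^1⌋ = ⌊597/29⌋ = 20
(the next term ⌊597/29^2⌋ = 0, terminating the sum). Summing: v_29(597!) = 20 = 20.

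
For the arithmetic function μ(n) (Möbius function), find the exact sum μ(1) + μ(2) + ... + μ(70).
Σ_{n ≤ 70} μ(n) = -2

Compute μ(n) for each 1 ≤ n ≤ 70: μ(1) = 1, μ(2) = -1, μ(3) = -1, μ(4) = 0, μ(5) = -1, μ(6) = 1, μ(7) = -1, μ(8) = 0, μ(9) = 0, μ(10) = 1, μ(11) = -1, μ(12) = 0, μ(13) = -1, μ(14) = 1, μ(15) = 1, μ(16) = 0, μ(17) = -1, μ(18) = 0, μ(19) = -1, μ(20) = 0, μ(21) = 1, μ(22) = 1, μ(23) = -1, μ(24) = 0, μ(25) = 0, μ(26) = 1, μ(27) = 0, μ(28) = 0, μ(29) = -1, μ(30) = -1, μ(31) = -1, μ(32) = 0, μ(33) = 1, μ(34) = 1, μ(35) = 1, μ(36) = 0, μ(37) = -1, μ(38) = 1, μ(39) = 1, μ(40) = 0, μ(41) = -1, μ(42) = -1, μ(43) = -1, μ(44) = 0, μ(45) = 0, μ(46) = 1, μ(47) = -1, μ(48) = 0, μ(49) = 0, μ(50) = 0, μ(51) = 1, μ(52) = 0, μ(53) = -1, μ(54) = 0, μ(55) = 1, μ(56) = 0, μ(57) = 1, μ(58) = 1, μ(59) = -1, μ(60) = 0, μ(61) = -1, μ(62) = 1, μ(63) = 0, μ(64) = 0, μ(65) = 1, μ(66) = -1, μ(67) = -1, μ(68) = 0, μ(69) = 1, μ(70) = -1. Summing all 70 values: -2. (Mertens function M(x) = Σ_{n ≤ x} μ(n); on average M(x) should be small (PNT ⟺ M(x) = o(x)).)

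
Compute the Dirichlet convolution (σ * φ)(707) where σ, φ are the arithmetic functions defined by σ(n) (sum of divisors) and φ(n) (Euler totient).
(σ * φ)(707) = 2828

Divisors of 707: [1, 7, 101, 707]. For each d | 707:
  d = 1: σ(1) · φ(707/1) = 1 · 600 = 600
  d = 7: σ(7) · φ(707/7) = 8 · 100 = 800
  d = 101: σ(101) · φ(707/101) = 102 · 6 = 612
  d = 707: σ(707) · φ(707/707) = 816 · 1 = 816
Summing: (σ * φ)(707) = 600 + 800 + 612 + 816 = 2828.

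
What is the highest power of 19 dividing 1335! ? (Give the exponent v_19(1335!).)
v_19(1335!) = 73

Legendre's formula: v_p(n!) = Σ_{k ≥ 1} ⌊n / p^k⌋. For p = 19, n = 1335, the terms are:
  ⌊1335/19^1⌋ = ⌊1335/19⌋ = 70
  ⌊1335/19^2⌋ = ⌊1335/361⌋ = 3
(the next term ⌊1335/19^3⌋ = 0, terminating the sum). Summing: v_19(1335!) = 70 + 3 = 73.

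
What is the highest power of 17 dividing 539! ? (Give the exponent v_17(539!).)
v_17(539!) = 32

Legendre's formula: v_p(n!) = Σ_{k ≥ 1} ⌊n / p^k⌋. For p = 17, n = 539, the terms are:
  ⌊539/17^1⌋ = ⌊539/17⌋ = 31
  ⌊539/17^2⌋ = ⌊539/289⌋ = 1
(the next term ⌊539/17^3⌋ = 0, terminating the sum). Summing: v_17(539!) = 31 + 1 = 32.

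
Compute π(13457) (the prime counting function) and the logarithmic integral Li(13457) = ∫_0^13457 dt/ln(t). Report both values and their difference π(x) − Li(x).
π(13457) = 1595;  Li(13457) ≈ 1615.26;  π(x) − Li(x) ≈ -20.26.

Direct count of primes ≤ 13457 gives π(13457) = 1595. Numerical evaluation of the logarithmic integral gives Li(13457) ≈ 1615.26. The difference π(x) − Li(x) ≈ -20.26 is typically negative for small/moderate x (Li(x) overestimates), though Littlewood's theorem shows this sign changes infinitely often.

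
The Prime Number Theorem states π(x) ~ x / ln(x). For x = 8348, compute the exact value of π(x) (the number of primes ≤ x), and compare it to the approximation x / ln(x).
π(8348) = 1045;  x/ln(x) ≈ 924.50;  relative error ≈ 11.53%.

Directly count primes up to 8348: π(8348) = 1045. The PNT approximation gives 8348/ln(8348) ≈ 8348/9.02978 ≈ 924.50. Relative error (π(x) − x/ln(x)) / π(x) ≈ 11.53%; the approximation is known to undercount slightly (Li(x) is a better estimate).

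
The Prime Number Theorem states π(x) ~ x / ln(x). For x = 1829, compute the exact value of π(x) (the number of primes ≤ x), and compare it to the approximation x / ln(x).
π(1829) = 281;  x/ln(x) ≈ 243.49;  relative error ≈ 13.35%.

Directly count primes up to 1829: π(1829) = 281. The PNT approximation gives 1829/ln(1829) ≈ 1829/7.51152 ≈ 243.49. Relative error (π(x) − x/ln(x)) / π(x) ≈ 13.35%; the approximation is known to undercount slightly (Li(x) is a better estimate).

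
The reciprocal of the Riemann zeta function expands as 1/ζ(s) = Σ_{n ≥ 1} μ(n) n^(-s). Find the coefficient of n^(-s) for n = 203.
μ(203) = 1

Factor n = 203 = 7 · 29. μ(n) = 0 if any exponent ≥ 2 (not squarefree); otherwise μ(n) = (−1)^{ω(n)} where ω(n) is the number of distinct prime factors. Applying: μ(203) = 1.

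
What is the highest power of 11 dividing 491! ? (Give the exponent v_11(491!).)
v_11(491!) = 48

Legendre's formula: v_p(n!) = Σ_{k ≥ 1} ⌊n / p^k⌋. For p = 11, n = 491, the terms are:
  ⌊491/11^1⌋ = ⌊491/11⌋ = 44
  ⌊491/11^2⌋ = ⌊491/121⌋ = 4
(the next term ⌊491/11^3⌋ = 0, terminating the sum). Summing: v_11(491!) = 44 + 4 = 48.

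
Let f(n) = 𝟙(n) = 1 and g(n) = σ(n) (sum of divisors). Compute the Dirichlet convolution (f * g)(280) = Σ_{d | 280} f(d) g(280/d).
(𝟙 * σ)(280) = 1638

Divisors of 280: [1, 2, 4, 5, 7, 8, 10, 14, 20, 28, 35, 40, 56, 70, 140, 280]. For each d | 280:
  d = 1: 𝟙(1) · σ(280/1) = 1 · 720 = 720
  d = 2: 𝟙(2) · σ(280/2) = 1 · 336 = 336
  d = 4: 𝟙(4) · σ(280/4) = 1 · 144 = 144
  d = 5: 𝟙(5) · σ(280/5) = 1 · 120 = 120
  d = 7: 𝟙(7) · σ(280/7) = 1 · 90 = 90
  d = 8: 𝟙(8) · σ(280/8) = 1 · 48 = 48
  d = 10: 𝟙(10) · σ(280/10) = 1 · 56 = 56
  d = 14: 𝟙(14) · σ(280/14) = 1 · 42 = 42
  d = 20: 𝟙(20) · σ(280/20) = 1 · 24 = 24
  d = 28: 𝟙(28) · σ(280/28) = 1 · 18 = 18
  d = 35: 𝟙(35) · σ(280/35) = 1 · 15 = 15
  d = 40: 𝟙(40) · σ(280/40) = 1 · 8 = 8
  d = 56: 𝟙(56) · σ(280/56) = 1 · 6 = 6
  d = 70: 𝟙(70) · σ(280/70) = 1 · 7 = 7
  d = 140: 𝟙(140) · σ(280/140) = 1 · 3 = 3
  d = 280: 𝟙(280) · σ(280/280) = 1 · 1 = 1
Summing: (𝟙 * σ)(280) = 720 + 336 + 144 + 120 + 90 + 48 + 56 + 42 + 24 + 18 + 15 + 8 + 6 + 7 + 3 + 1 = 1638.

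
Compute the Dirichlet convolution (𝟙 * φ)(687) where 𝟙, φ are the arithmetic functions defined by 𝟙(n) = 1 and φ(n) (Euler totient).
(𝟙 * φ)(687) = 687

Divisors of 687: [1, 3, 229, 687]. For each d | 687:
  d = 1: 𝟙(1) · φ(687/1) = 1 · 456 = 456
  d = 3: 𝟙(3) · φ(687/3) = 1 · 228 = 228
  d = 229: 𝟙(229) · φ(687/229) = 1 · 2 = 2
  d = 687: 𝟙(687) · φ(687/687) = 1 · 1 = 1
Summing: (𝟙 * φ)(687) = 456 + 228 + 2 + 1 = 687.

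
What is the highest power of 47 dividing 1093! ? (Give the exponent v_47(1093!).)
v_47(1093!) = 23

Legendre's formula: v_p(n!) = Σ_{k ≥ 1} ⌊n / p^k⌋. For p = 47, n = 1093, the terms are:
  ⌊1093/47^1⌋ = ⌊1093/47⌋ = 23
(the next term ⌊1093/47^2⌋ = 0, terminating the sum). Summing: v_47(1093!) = 23 = 23.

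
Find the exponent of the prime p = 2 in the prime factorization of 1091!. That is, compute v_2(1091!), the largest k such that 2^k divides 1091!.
v_2(1091!) = 1087

Legendre's formula: v_p(n!) = Σ_{k ≥ 1} ⌊n / p^k⌋. For p = 2, n = 1091, the terms are:
  ⌊1091/2^1⌋ = ⌊1091/2⌋ = 545
  ⌊1091/2^2⌋ = ⌊1091/4⌋ = 272
  ⌊1091/2^3⌋ = ⌊1091/8⌋ = 136
  ⌊1091/2^4⌋ = ⌊1091/16⌋ = 68
  ⌊1091/2^5⌋ = ⌊1091/32⌋ = 34
  ⌊1091/2^6⌋ = ⌊1091/64⌋ = 17
  ⌊1091/2^7⌋ = ⌊1091/128⌋ = 8
  ⌊1091/2^8⌋ = ⌊1091/256⌋ = 4
  ⌊1091/2^9⌋ = ⌊1091/512⌋ = 2
  ⌊1091/2^10⌋ = ⌊1091/1024⌋ = 1
(the next term ⌊1091/2^11⌋ = 0, terminating the sum). Summing: v_2(1091!) = 545 + 272 + 136 + 68 + 34 + 17 + 8 + 4 + 2 + 1 = 1087.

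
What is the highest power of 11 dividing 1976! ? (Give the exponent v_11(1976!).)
v_11(1976!) = 196

Legendre's formula: v_p(n!) = Σ_{k ≥ 1} ⌊n / p^k⌋. For p = 11, n = 1976, the terms are:
  ⌊1976/11^1⌋ = ⌊1976/11⌋ = 179
  ⌊1976/11^2⌋ = ⌊1976/121⌋ = 16
  ⌊1976/11^3⌋ = ⌊1976/1331⌋ = 1
(the next term ⌊1976/11^4⌋ = 0, terminating the sum). Summing: v_11(1976!) = 179 + 16 + 1 = 196.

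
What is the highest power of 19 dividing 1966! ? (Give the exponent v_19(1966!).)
v_19(1966!) = 108

Legendre's formula: v_p(n!) = Σ_{k ≥ 1} ⌊n / p^k⌋. For p = 19, n = 1966, the terms are:
  ⌊1966/19^1⌋ = ⌊1966/19⌋ = 103
  ⌊1966/19^2⌋ = ⌊1966/361⌋ = 5
(the next term ⌊1966/19^3⌋ = 0, terminating the sum). Summing: v_19(1966!) = 103 + 5 = 108.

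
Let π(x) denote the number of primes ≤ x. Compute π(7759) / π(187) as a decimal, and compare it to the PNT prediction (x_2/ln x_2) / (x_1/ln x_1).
π(7759)/π(187) = 985/42 ≈ 23.4524;  PNT prediction ≈ 24.2334.

π(187) = 42 and π(7759) = 985, so π(7759)/π(187) ≈ 23.4524. The PNT-predicted ratio is (7759/ln(7759)) / (187/ln(187)) ≈ 24.2334. The two agree to within a few percent, as expected.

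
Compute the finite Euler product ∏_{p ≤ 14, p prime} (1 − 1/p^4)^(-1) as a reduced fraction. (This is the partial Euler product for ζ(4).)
∏ = 11033033011/10194124800

The primes p ≤ 14 are [2, 3, 5, 7, 11, 13]. For each prime, (1 − 1/p^4)^(-1) = p^4 / (p^4 − 1). The product is (1 − 1/2^4)^(-1), (1 − 1/3^4)^(-1), (1 − 1/5^4)^(-1), (1 − 1/7^4)^(-1), (1 − 1/11^4)^(-1), (1 − 1/13^4)^(-1) = ∏ p^4 / (p^4 − 1) = 11033033011/10194124800.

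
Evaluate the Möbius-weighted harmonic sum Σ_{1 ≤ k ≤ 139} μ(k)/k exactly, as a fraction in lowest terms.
Σ μ(k)/k = -149232714064150937862643507545628954127995759701627353/10014646650599190067509233131649940057366334653200433090

Values of μ(k) for 1 ≤ k ≤ 139: μ(1) = 1, μ(2) = -1, μ(3) = -1, μ(5) = -1, μ(6) = 1, μ(7) = -1, μ(10) = 1, μ(11) = -1, μ(13) = -1, μ(14) = 1, μ(15) = 1, μ(17) = -1, μ(19) = -1, μ(21) = 1, μ(22) = 1, μ(23) = -1, μ(26) = 1, μ(29) = -1, μ(30) = -1, μ(31) = -1, μ(33) = 1, μ(34) = 1, μ(35) = 1, μ(37) = -1, μ(38) = 1, μ(39) = 1, μ(41) = -1, μ(42) = -1, μ(43) = -1, μ(46) = 1, μ(47) = -1, μ(51) = 1, μ(53) = -1, μ(55) = 1, μ(57) = 1, μ(58) = 1, μ(59) = -1, μ(61) = -1, μ(62) = 1, μ(65) = 1, μ(66) = -1, μ(67) = -1, μ(69) = 1, μ(70) = -1, μ(71) = -1, μ(73) = -1, μ(74) = 1, μ(77) = 1, μ(78) = -1, μ(79) = -1, μ(82) = 1, μ(83) = -1, μ(85) = 1, μ(86) = 1, μ(87) = 1, μ(89) = -1, μ(91) = 1, μ(93) = 1, μ(94) = 1, μ(95) = 1, μ(97) = -1, μ(101) = -1, μ(102) = -1, μ(103) = -1, μ(105) = -1, μ(106) = 1, μ(107) = -1, μ(109) = -1, μ(110) = -1, μ(111) = 1, μ(113) = -1, μ(114) = -1, μ(115) = 1, μ(118) = 1, μ(119) = 1, μ(122) = 1, μ(123) = 1, μ(127) = -1, μ(129) = 1, μ(130) = -1, μ(131) = -1, μ(133) = 1, μ(134) = 1, μ(137) = -1, μ(138) = -1, μ(139) = -1, with μ = 0 on non-squarefree integers. Summing μ(k)/k for k where μ(k) ≠ 0 gives -149232714064150937862643507545628954127995759701627353/10014646650599190067509233131649940057366334653200433090 ≈ -0.0149. (PNT ⟺ this sum → 0 as n → ∞.)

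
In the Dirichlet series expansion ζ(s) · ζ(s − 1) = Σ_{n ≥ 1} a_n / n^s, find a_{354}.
σ(354) = 720

In the product (Σ m^0/m^s)(Σ k / k^s) = Σ (Σ_{d | n} d) / n^s, the coefficient of 1/n^s is σ(n) = Σ_{d | n} d. For n = 354, divisors are [1, 2, 3, 6, 59, 118, 177, 354]; summing: σ(354) = 720.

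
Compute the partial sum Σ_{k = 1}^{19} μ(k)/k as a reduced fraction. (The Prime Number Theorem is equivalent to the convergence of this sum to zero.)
Σ μ(k)/k = -81988/1616615

Values of μ(k) for 1 ≤ k ≤ 19: μ(1) = 1, μ(2) = -1, μ(3) = -1, μ(5) = -1, μ(6) = 1, μ(7) = -1, μ(10) = 1, μ(11) = -1, μ(13) = -1, μ(14) = 1, μ(15) = 1, μ(17) = -1, μ(19) = -1, with μ = 0 on non-squarefree integers. Summing μ(k)/k for k where μ(k) ≠ 0 gives -81988/1616615 ≈ -0.0507. (PNT ⟺ this sum → 0 as n → ∞.)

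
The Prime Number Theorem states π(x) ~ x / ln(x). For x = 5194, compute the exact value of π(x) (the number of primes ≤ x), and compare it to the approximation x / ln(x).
π(5194) = 691;  x/ln(x) ≈ 607.11;  relative error ≈ 12.14%.

Directly count primes up to 5194: π(5194) = 691. The PNT approximation gives 5194/ln(5194) ≈ 5194/8.55526 ≈ 607.11. Relative error (π(x) − x/ln(x)) / π(x) ≈ 12.14%; the approximation is known to undercount slightly (Li(x) is a better estimate).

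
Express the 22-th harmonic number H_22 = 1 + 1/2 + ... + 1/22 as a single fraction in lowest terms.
H_22 = 19093197/5173168

Direct summation: H_22 = 1 + 1/2 + ... + 1/22. The least common denominator is lcm(1, ..., 22) = 232792560; over this denominator the numerator is 232792560 + 116396280 + 77597520 + 58198140 + 46558512 + 38798760 + 33256080 + 29099070 + 25865840 + 23279256 + 21162960 + 19399380 + 17907120 + 16628040 + 15519504 + 14549535 + 13693680 + 12932920 + 12252240 + 11639628 + 11085360 + 10581480 = 859193865, so H_22 = 859193865/232792560; reducing by gcd(859193865, 232792560) = 45 gives 19093197/5173168 ≈ 3.69081. (The PNT-adjacent estimate ln(22) + γ ≈ 3.66826 matches within O(1/n).)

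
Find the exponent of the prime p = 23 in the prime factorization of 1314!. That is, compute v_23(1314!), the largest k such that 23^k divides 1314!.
v_23(1314!) = 59

Legendre's formula: v_p(n!) = Σ_{k ≥ 1} ⌊n / p^k⌋. For p = 23, n = 1314, the terms are:
  ⌊1314/23^1⌋ = ⌊1314/23⌋ = 57
  ⌊1314/23^2⌋ = ⌊1314/529⌋ = 2
(the next term ⌊1314/23^3⌋ = 0, terminating the sum). Summing: v_23(1314!) = 57 + 2 = 59.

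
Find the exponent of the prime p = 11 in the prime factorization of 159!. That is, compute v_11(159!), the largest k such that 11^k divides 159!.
v_11(159!) = 15

Legendre's formula: v_p(n!) = Σ_{k ≥ 1} ⌊n / p^k⌋. For p = 11, n = 159, the terms are:
  ⌊159/11^1⌋ = ⌊159/11⌋ = 14
  ⌊159/11^2⌋ = ⌊159/121⌋ = 1
(the next term ⌊159/11^3⌋ = 0, terminating the sum). Summing: v_11(159!) = 14 + 1 = 15.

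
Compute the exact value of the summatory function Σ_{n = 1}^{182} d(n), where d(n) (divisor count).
Σ_{n ≤ 182} d(n) = 981

Compute d(n) for each 1 ≤ n ≤ 182: d(1) = 1, d(2) = 2, d(3) = 2, d(4) = 3, d(5) = 2, d(6) = 4, d(7) = 2, d(8) = 4, d(9) = 3, d(10) = 4, d(11) = 2, d(12) = 6, d(13) = 2, d(14) = 4, d(15) = 4, d(16) = 5, d(17) = 2, d(18) = 6, d(19) = 2, d(20) = 6, d(21) = 4, d(22) = 4, d(23) = 2, d(24) = 8, d(25) = 3, d(26) = 4, d(27) = 4, d(28) = 6, d(29) = 2, d(30) = 8, d(31) = 2, d(32) = 6, d(33) = 4, d(34) = 4, d(35) = 4, d(36) = 9, d(37) = 2, d(38) = 4, d(39) = 4, d(40) = 8, d(41) = 2, d(42) = 8, d(43) = 2, d(44) = 6, d(45) = 6, d(46) = 4, d(47) = 2, d(48) = 10, d(49) = 3, d(50) = 6, d(51) = 4, d(52) = 6, d(53) = 2, d(54) = 8, d(55) = 4, d(56) = 8, d(57) = 4, d(58) = 4, d(59) = 2, d(60) = 12, d(61) = 2, d(62) = 4, d(63) = 6, d(64) = 7, d(65) = 4, d(66) = 8, d(67) = 2, d(68) = 6, d(69) = 4, d(70) = 8, d(71) = 2, d(72) = 12, d(73) = 2, d(74) = 4, d(75) = 6, d(76) = 6, d(77) = 4, d(78) = 8, d(79) = 2, d(80) = 10, d(81) = 5, d(82) = 4, d(83) = 2, d(84) = 12, d(85) = 4, d(86) = 4, d(87) = 4, d(88) = 8, d(89) = 2, d(90) = 12, d(91) = 4, d(92) = 6, d(93) = 4, d(94) = 4, d(95) = 4, d(96) = 12, d(97) = 2, d(98) = 6, d(99) = 6, d(100) = 9, d(101) = 2, d(102) = 8, d(103) = 2, d(104) = 8, d(105) = 8, d(106) = 4, d(107) = 2, d(108) = 12, d(109) = 2, d(110) = 8, d(111) = 4, d(112) = 10, d(113) = 2, d(114) = 8, d(115) = 4, d(116) = 6, d(117) = 6, d(118) = 4, d(119) = 4, d(120) = 16, d(121) = 3, d(122) = 4, d(123) = 4, d(124) = 6, d(125) = 4, d(126) = 12, d(127) = 2, d(128) = 8, d(129) = 4, d(130) = 8, d(131) = 2, d(132) = 12, d(133) = 4, d(134) = 4, d(135) = 8, d(136) = 8, d(137) = 2, d(138) = 8, d(139) = 2, d(140) = 12, d(141) = 4, d(142) = 4, d(143) = 4, d(144) = 15, d(145) = 4, d(146) = 4, d(147) = 6, d(148) = 6, d(149) = 2, d(150) = 12, d(151) = 2, d(152) = 8, d(153) = 6, d(154) = 8, d(155) = 4, d(156) = 12, d(157) = 2, d(158) = 4, d(159) = 4, d(160) = 12, d(161) = 4, d(162) = 10, d(163) = 2, d(164) = 6, d(165) = 8, d(166) = 4, d(167) = 2, d(168) = 16, d(169) = 3, d(170) = 8, d(171) = 6, d(172) = 6, d(173) = 2, d(174) = 8, d(175) = 6, d(176) = 10, d(177) = 4, d(178) = 4, d(179) = 2, d(180) = 18, d(181) = 2, d(182) = 8. Summing all 182 values: 981. (Dirichlet's divisor formula: Σ_{n ≤ x} d(n) = x ln(x) + (2γ − 1) x + O(√x). For x = 182, the asymptotic estimate is ≈ 975.24.)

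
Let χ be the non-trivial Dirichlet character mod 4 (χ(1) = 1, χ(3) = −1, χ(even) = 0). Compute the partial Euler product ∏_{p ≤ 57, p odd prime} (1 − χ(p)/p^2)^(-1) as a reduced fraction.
∏ = 6080498115610191266973991/6635764829241999360000000

The odd primes p ≤ 57 are [3, 5, 7, 11, 13, 17, 19, 23, 29, 31, 37, 41, 43, 47, 53]. For each, χ(p) = 1 if p ≡ 1 mod 4, χ(p) = −1 if p ≡ 3 mod 4. Taking (1 − χ(p)/p^2)^(-1) = p^2/(p^2 − χ(p)): (1 − (-1)/3^2)^(-1) · (1 − (1)/5^2)^(-1) · (1 − (-1)/7^2)^(-1) · (1 − (-1)/11^2)^(-1) · (1 − (1)/13^2)^(-1) · (1 − (1)/17^2)^(-1) · (1 − (-1)/19^2)^(-1) · (1 − (-1)/23^2)^(-1) · (1 − (1)/29^2)^(-1) · (1 − (-1)/31^2)^(-1) · (1 − (1)/37^2)^(-1) · (1 − (1)/41^2)^(-1) · (1 − (-1)/43^2)^(-1) · (1 − (-1)/47^2)^(-1) · (1 − (1)/53^2)^(-1) = 6080498115610191266973991/6635764829241999360000000.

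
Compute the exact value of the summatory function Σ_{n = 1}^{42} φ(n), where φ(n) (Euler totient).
Σ_{n ≤ 42} φ(n) = 542

Compute φ(n) for each 1 ≤ n ≤ 42: φ(1) = 1, φ(2) = 1, φ(3) = 2, φ(4) = 2, φ(5) = 4, φ(6) = 2, φ(7) = 6, φ(8) = 4, φ(9) = 6, φ(10) = 4, φ(11) = 10, φ(12) = 4, φ(13) = 12, φ(14) = 6, φ(15) = 8, φ(16) = 8, φ(17) = 16, φ(18) = 6, φ(19) = 18, φ(20) = 8, φ(21) = 12, φ(22) = 10, φ(23) = 22, φ(24) = 8, φ(25) = 20, φ(26) = 12, φ(27) = 18, φ(28) = 12, φ(29) = 28, φ(30) = 8, φ(31) = 30, φ(32) = 16, φ(33) = 20, φ(34) = 16, φ(35) = 24, φ(36) = 12, φ(37) = 36, φ(38) = 18, φ(39) = 24, φ(40) = 16, φ(41) = 40, φ(42) = 12. Summing all 42 values: 542. (Average order: Σ_{n ≤ x} φ(n) ~ (3/π²) x². For x = 42, (3/π²)·42² ≈ 536.19.)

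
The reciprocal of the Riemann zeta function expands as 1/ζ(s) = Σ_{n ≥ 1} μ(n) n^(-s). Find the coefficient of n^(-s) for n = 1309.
μ(1309) = -1

Factor n = 1309 = 7 · 11 · 17. μ(n) = 0 if any exponent ≥ 2 (not squarefree); otherwise μ(n) = (−1)^{ω(n)} where ω(n) is the number of distinct prime factors. Applying: μ(1309) = -1.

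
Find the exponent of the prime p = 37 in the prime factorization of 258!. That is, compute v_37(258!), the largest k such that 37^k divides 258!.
v_37(258!) = 6

Legendre's formula: v_p(n!) = Σ_{k ≥ 1} ⌊n / p^k⌋. For p = 37, n = 258, the terms are:
  ⌊258/37^1⌋ = ⌊258/37⌋ = 6
(the next term ⌊258/37^2⌋ = 0, terminating the sum). Summing: v_37(258!) = 6 = 6.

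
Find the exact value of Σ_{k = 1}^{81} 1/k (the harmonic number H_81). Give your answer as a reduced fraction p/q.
H_81 = 44031838385838021258243173365847173/8845597978580177157715301537899200

Direct summation: H_81 = 1 + 1/2 + ... + 1/81. The least common denominator is lcm(1, ..., 81) = 97301577764381948734868316916891200; over this denominator the numerator is 97301577764381948734868316916891200 + 48650788882190974367434158458445600 + 32433859254793982911622772305630400 + 24325394441095487183717079229222800 + 19460315552876389746973663383378240 + 16216929627396991455811386152815200 + 13900225394911706962124045273841600 + 12162697220547743591858539614611400 + 10811286418264660970540924101876800 + 9730157776438194873486831691689120 + 8845597978580177157715301537899200 + 8108464813698495727905693076407600 + 7484736751106303748836024378222400 + 6950112697455853481062022636920800 + 6486771850958796582324554461126080 + 6081348610273871795929269807305700 + 5723622221434232278521665700993600 + 5405643209132330485270462050938400 + 5121135671809576249203595627204800 + 4865078888219097436743415845844560 + 4633408464970568987374681757947200 + 4422798989290088578857650768949600 + 4230503381060084727602970300734400 + 4054232406849247863952846538203800 + 3892063110575277949394732676675648 + 3742368375553151874418012189111200 + 3603762139421553656846974700625600 + 3475056348727926740531011318460400 + 3355226819461446508098907479892800 + 3243385925479398291162277230563040 + 3138760573044578991447365061835200 + 3040674305136935897964634903652850 + 2948532659526725719238433845966400 + 2861811110717116139260832850496800 + 2780045078982341392424809054768320 + 2702821604566165242635231025469200 + 2629772372010322938780224781537600 + 2560567835904788124601797813602400 + 2494912250368767916278674792740800 + 2432539444109548718371707922922280 + 2373209213765413383777276022363200 + 2316704232485284493687340878973600 + 2262827389869347644996937602718400 + 2211399494645044289428825384474800 + 2162257283652932194108184820375360 + 2115251690530042363801485150367200 + 2070246335412381887975921636529600 + 2027116203424623931976423269101900 + 1985746484987386708874863610548800 + 1946031555287638974697366338337824 + 1907874073811410759507221900331200 + 1871184187776575937209006094555600 + 1835878825743055636506949375790400 + 1801881069710776828423487350312800 + 1769119595716035431543060307579840 + 1737528174363963370265505659230200 + 1707045223936525416401198542401600 + 1677613409730723254049453739946400 + 1649179284142066927709632490116800 + 1621692962739699145581138615281520 + 1595107832202982766145382244539200 + 1569380286522289495723682530917600 + 1544469488323522995791560585982400 + 1520337152568467948982317451826425 + 1496947350221260749767204875644480 + 1474266329763362859619216922983200 + 1452262354692267891565198759953600 + 1430905555358558069630416425248400 + 1410167793686694909200990100244800 + 1390022539491170696212404527384160 + 1370444757244816179364342491787200 + 1351410802283082621317615512734600 + 1332898325539478749792716670094400 + 1314886186005161469390112390768800 + 1297354370191759316464910892225216 + 1280283917952394062300898906801200 + 1263656854082882451102185933985600 + 1247456125184383958139337396370400 + 1231665541321290490314788821732800 + 1216269722054774359185853961461140 + 1201254046473851218948991566875200 = 484350222244218233840674907024318903, so H_81 = 484350222244218233840674907024318903/97301577764381948734868316916891200; reducing by gcd(484350222244218233840674907024318903, 97301577764381948734868316916891200) = 11 gives 44031838385838021258243173365847173/8845597978580177157715301537899200 ≈ 4.97782. (The PNT-adjacent estimate ln(81) + γ ≈ 4.97166 matches within O(1/n).)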